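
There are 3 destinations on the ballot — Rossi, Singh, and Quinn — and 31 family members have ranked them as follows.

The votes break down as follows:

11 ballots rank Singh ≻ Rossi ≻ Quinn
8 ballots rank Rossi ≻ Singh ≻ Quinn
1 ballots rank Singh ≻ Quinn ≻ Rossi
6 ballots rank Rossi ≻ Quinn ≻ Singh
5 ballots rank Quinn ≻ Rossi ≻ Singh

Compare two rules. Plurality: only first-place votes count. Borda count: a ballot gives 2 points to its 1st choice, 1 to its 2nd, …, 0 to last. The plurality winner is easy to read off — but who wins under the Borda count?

Rossi

Plurality first-place counts: Rossi 14, Singh 12, Quinn 5 → Rossi.
Borda totals: Rossi 44, Singh 32, Quinn 17 → Rossi.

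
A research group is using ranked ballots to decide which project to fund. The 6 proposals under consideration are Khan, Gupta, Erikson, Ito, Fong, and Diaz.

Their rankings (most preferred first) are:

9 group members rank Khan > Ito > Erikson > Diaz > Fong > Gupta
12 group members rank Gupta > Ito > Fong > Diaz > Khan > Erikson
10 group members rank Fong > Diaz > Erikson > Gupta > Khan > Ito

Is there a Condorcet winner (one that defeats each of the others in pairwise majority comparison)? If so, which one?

None — there is no Condorcet winner

Head-to-head results (31 voters total):
Khan vs Gupta: Gupta wins 22–9.
Khan vs Erikson: Khan wins 21–10.
Khan vs Ito: Khan wins 19–12.
Khan vs Fong: Fong wins 22–9.
Khan vs Diaz: Diaz wins 22–9.
Gupta vs Erikson: Erikson wins 19–12.
Gupta vs Ito: Gupta wins 22–9.
Gupta vs Fong: Fong wins 19–12.
Gupta vs Diaz: Diaz wins 19–12.
Erikson vs Ito: Ito wins 21–10.
Erikson vs Fong: Fong wins 22–9.
Erikson vs Diaz: Diaz wins 22–9.
Ito vs Fong: Ito wins 21–10.
Ito vs Diaz: Ito wins 21–10.
Fong vs Diaz: Fong wins 22–9.
No candidate beats all others: Khan beats Erikson beats Gupta beats Khan, a majority cycle.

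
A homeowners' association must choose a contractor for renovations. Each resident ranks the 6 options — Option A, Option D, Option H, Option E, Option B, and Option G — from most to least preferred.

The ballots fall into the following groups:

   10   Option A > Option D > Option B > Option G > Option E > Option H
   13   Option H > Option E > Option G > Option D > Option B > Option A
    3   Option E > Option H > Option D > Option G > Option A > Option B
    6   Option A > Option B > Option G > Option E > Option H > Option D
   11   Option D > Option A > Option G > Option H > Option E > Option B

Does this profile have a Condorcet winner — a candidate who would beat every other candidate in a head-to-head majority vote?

No

Head-to-head results (43 voters total):
Option A vs Option D: Option D wins 27–16.
Option A vs Option H: Option A wins 27–16.
Option A vs Option E: Option A wins 27–16.
Option A vs Option B: Option A wins 30–13.
Option A vs Option G: Option A wins 27–16.
Option D vs Option H: Option H wins 22–21.
Option D vs Option E: Option E wins 22–21.
Option D vs Option B: Option D wins 37–6.
Option D vs Option G: Option D wins 24–19.
Option H vs Option E: Option H wins 24–19.
Option H vs Option B: Option H wins 27–16.
Option H vs Option G: Option G wins 27–16.
Option E vs Option B: Option E wins 27–16.
Option E vs Option G: Option G wins 27–16.
Option B vs Option G: Option G wins 27–16.
No candidate beats all others: Option A beats Option H beats Option D beats Option A, a majority cycle.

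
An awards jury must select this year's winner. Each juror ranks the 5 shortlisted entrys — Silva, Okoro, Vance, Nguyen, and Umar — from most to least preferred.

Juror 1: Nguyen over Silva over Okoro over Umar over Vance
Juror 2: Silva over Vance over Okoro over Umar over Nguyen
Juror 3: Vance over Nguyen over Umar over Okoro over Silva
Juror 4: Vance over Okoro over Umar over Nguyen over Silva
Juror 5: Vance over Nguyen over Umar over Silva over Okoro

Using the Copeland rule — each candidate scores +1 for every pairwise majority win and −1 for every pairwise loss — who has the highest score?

Pairwise results:
  Silva vs Okoro: Silva wins 3–2.
  Silva vs Vance: Vance wins 3–2.
  Silva vs Nguyen: Nguyen wins 4–1.
  Silva vs Umar: Umar wins 3–2.
  Okoro vs Vance: Vance wins 4–1.
  Okoro vs Nguyen: Nguyen wins 3–2.
  Okoro vs Umar: Okoro wins 3–2.
  Vance vs Nguyen: Vance wins 4–1.
  Vance vs Umar: Vance wins 4–1.
  Nguyen vs Umar: Nguyen wins 3–2.
Copeland scores (wins − losses):
  Silva: 1 − 3 = -2
  Okoro: 1 − 3 = -2
  Vance: 4 − 0 = 4
  Nguyen: 3 − 1 = 2
  Umar: 1 − 3 = -2
Vance has the best Copeland score.

Vance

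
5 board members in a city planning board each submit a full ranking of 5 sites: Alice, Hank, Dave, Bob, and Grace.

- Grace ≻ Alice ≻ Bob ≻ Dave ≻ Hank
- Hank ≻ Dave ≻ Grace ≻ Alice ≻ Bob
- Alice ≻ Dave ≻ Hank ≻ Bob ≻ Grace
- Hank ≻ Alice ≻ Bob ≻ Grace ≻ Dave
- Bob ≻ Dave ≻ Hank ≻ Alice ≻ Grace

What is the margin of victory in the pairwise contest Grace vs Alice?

Ballots ranking Grace above Alice: 2.
Ballots ranking Alice above Grace: 3.
Alice wins 3–2, a margin of 1.

1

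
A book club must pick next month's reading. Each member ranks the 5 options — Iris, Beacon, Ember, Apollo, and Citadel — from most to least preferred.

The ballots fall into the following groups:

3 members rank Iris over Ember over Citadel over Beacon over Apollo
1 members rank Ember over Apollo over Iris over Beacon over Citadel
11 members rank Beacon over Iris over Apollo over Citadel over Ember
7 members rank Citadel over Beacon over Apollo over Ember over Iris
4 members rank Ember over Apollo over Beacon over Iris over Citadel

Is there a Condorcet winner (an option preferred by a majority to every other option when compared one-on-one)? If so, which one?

Beacon

Head-to-head results (26 voters total):
Iris vs Beacon: Beacon wins 22–4.
Iris vs Ember: Iris wins 14–12.
Iris vs Apollo: Iris wins 14–12.
Iris vs Citadel: Iris wins 19–7.
Beacon vs Ember: Beacon wins 18–8.
Beacon vs Apollo: Beacon wins 21–5.
Beacon vs Citadel: Beacon wins 16–10.
Ember vs Apollo: Apollo wins 18–8.
Ember vs Citadel: Citadel wins 18–8.
Apollo vs Citadel: Apollo wins 16–10.
Beacon beats each rival — Iris (22–4), Ember (18–8), Apollo (21–5), Citadel (16–10) — so Beacon is the Condorcet winner.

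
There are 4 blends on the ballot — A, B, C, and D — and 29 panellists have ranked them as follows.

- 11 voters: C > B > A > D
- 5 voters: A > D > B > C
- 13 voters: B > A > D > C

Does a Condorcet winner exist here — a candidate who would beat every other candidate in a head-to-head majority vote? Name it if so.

Head-to-head results (29 voters total):
A vs B: B wins 24–5.
A vs C: A wins 18–11.
A vs D: A wins 29–0.
B vs C: B wins 18–11.
B vs D: B wins 24–5.
C vs D: D wins 18–11.
B beats each rival — A (24–5), C (18–11), D (24–5) — so B is the Condorcet winner.

B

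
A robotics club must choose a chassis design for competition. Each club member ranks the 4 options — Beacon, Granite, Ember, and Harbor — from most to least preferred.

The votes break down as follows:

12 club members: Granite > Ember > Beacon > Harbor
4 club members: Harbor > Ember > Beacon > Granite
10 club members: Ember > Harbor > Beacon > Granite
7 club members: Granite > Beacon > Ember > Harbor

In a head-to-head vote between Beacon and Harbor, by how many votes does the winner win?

Ballots ranking Beacon above Harbor: 12+7 = 19.
Ballots ranking Harbor above Beacon: 4+10 = 14.
Beacon wins 19–14, a margin of 5.

5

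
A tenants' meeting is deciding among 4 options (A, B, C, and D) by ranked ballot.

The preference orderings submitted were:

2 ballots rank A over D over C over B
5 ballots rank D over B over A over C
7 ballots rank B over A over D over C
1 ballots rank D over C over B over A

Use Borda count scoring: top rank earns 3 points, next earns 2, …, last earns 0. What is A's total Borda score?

Borda scores:
  A: 2·3 + 5·1 + 7·2 + 0 = 25
  B: 2·0 + 5·2 + 7·3 + 1 = 32
  C: 2·1 + 5·0 + 7·0 + 2 = 4
  D: 2·2 + 5·3 + 7·1 + 3 = 29

25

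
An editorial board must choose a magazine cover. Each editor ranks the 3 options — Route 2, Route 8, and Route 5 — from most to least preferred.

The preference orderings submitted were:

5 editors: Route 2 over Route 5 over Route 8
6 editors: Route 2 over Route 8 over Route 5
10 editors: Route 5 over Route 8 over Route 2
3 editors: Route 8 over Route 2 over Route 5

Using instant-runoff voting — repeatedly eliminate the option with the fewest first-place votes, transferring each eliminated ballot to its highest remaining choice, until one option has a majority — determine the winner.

Route 2

Round 1: Route 2 11, Route 5 10, Route 8 3. Route 8 has the fewest and is eliminated.
Round 2: Route 2 14, Route 5 10. Route 2 has a majority.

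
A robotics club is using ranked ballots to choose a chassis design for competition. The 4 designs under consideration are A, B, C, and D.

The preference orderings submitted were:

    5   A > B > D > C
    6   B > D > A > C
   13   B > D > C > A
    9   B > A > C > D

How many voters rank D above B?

Ballots ranking D above B: 0.
Ballots ranking B above D: 5+6+13+9 = 33.
So 0 of 33 voters prefer D to B.

0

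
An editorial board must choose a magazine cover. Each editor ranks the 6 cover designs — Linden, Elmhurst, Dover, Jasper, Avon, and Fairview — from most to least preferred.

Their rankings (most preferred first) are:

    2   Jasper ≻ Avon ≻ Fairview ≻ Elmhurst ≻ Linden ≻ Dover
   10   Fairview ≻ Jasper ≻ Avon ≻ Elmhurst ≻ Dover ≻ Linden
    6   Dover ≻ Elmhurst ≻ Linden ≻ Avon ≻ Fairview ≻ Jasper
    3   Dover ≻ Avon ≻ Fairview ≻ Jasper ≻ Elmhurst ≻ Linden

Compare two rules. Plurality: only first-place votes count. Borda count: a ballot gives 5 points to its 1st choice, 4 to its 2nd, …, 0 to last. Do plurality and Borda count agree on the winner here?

Plurality first-place counts: Linden 0, Elmhurst 0, Dover 9, Jasper 2, Avon 0, Fairview 10 → Fairview.
Borda totals: Linden 20, Elmhurst 51, Dover 55, Jasper 56, Avon 62, Fairview 71 → Fairview.
The two rules agree on Fairview.

Yes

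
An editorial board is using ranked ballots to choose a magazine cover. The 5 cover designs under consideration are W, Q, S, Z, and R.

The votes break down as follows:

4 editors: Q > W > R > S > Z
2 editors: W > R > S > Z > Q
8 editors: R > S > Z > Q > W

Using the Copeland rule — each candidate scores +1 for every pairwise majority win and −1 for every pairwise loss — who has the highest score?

R

Pairwise results:
  W vs Q: Q wins 12–2.
  W vs S: S wins 8–6.
  W vs Z: Z wins 8–6.
  W vs R: R wins 8–6.
  Q vs S: S wins 10–4.
  Q vs Z: Z wins 10–4.
  Q vs R: R wins 10–4.
  S vs Z: S wins 14–0.
  S vs R: R wins 14–0.
  Z vs R: R wins 14–0.
Copeland scores (wins − losses):
  W: 0 − 4 = -4
  Q: 1 − 3 = -2
  S: 3 − 1 = 2
  Z: 2 − 2 = 0
  R: 4 − 0 = 4
R has the best Copeland score.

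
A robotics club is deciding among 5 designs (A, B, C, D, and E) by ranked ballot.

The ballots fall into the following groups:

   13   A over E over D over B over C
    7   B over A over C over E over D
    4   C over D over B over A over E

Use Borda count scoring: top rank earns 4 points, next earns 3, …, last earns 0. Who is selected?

A

Borda scores:
  A: 13·4 + 7·3 + 4·1 = 77
  B: 13·1 + 7·4 + 4·2 = 49
  C: 13·0 + 7·2 + 4·4 = 30
  D: 13·2 + 7·0 + 4·3 = 38
  E: 13·3 + 7·1 + 4·0 = 46
A has the highest total.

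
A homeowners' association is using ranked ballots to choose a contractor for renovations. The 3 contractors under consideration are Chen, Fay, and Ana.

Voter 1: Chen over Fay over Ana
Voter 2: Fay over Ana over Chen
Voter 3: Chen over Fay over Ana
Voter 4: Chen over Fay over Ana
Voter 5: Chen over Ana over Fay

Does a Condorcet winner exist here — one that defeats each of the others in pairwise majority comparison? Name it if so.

Head-to-head results (5 voters total):
Chen vs Fay: Chen wins 4–1.
Chen vs Ana: Chen wins 4–1.
Fay vs Ana: Fay wins 4–1.
Chen beats each rival — Fay (4–1), Ana (4–1) — so Chen is the Condorcet winner.

Chen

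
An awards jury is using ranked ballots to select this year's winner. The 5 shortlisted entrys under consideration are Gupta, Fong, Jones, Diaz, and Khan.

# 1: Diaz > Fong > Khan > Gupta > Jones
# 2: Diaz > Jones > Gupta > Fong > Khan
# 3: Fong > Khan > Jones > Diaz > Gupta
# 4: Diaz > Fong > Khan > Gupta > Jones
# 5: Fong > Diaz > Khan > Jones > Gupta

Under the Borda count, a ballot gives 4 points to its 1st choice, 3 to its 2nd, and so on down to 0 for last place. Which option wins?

Borda scores:
  Gupta: 1 + 2 + 0 + 1 + 0 = 4
  Fong: 3 + 1 + 4 + 3 + 4 = 15
  Jones: 0 + 3 + 2 + 0 + 1 = 6
  Diaz: 4 + 4 + 1 + 4 + 3 = 16
  Khan: 2 + 0 + 3 + 2 + 2 = 9
Diaz has the highest total.

Diaz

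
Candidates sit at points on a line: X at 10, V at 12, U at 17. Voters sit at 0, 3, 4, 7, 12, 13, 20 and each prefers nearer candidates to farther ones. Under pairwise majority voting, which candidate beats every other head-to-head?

With single-peaked preferences on a line, the Condorcet winner is the candidate closest to the median voter.
The median voter (position 7) is closest to X at 10.
Check: X vs U — voters closer to X: 6 of 7.

X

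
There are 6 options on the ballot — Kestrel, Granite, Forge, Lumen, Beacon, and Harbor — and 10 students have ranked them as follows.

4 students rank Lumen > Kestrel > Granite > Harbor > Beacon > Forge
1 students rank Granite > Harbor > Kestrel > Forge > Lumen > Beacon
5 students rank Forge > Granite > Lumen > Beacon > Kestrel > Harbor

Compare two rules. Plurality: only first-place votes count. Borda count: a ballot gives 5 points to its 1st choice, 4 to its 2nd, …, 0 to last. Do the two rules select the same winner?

Plurality first-place counts: Kestrel 0, Granite 1, Forge 5, Lumen 4, Beacon 0, Harbor 0 → Forge.
Borda totals: Kestrel 24, Granite 37, Forge 27, Lumen 36, Beacon 14, Harbor 12 → Granite.
The two rules disagree: plurality picks Forge, Borda picks Granite.

No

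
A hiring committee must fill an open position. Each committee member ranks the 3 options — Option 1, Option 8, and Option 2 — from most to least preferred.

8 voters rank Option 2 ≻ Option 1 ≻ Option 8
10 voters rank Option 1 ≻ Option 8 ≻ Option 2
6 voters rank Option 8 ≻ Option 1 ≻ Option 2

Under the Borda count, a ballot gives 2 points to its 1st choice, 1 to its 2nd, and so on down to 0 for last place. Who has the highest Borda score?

Borda scores:
  Option 1: 8·1 + 10·2 + 6·1 = 34
  Option 8: 8·0 + 10·1 + 6·2 = 22
  Option 2: 8·2 + 10·0 + 6·0 = 16
Option 1 has the highest total.

Option 1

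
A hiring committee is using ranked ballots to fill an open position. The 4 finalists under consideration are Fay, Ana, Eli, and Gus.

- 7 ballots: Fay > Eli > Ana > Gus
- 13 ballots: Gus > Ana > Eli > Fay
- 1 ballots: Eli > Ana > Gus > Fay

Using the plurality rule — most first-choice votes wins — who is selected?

Gus

First-place vote totals:
  Fay: 7
  Ana: 0
  Eli: 1
  Gus: 13
Gus has the most first-place votes.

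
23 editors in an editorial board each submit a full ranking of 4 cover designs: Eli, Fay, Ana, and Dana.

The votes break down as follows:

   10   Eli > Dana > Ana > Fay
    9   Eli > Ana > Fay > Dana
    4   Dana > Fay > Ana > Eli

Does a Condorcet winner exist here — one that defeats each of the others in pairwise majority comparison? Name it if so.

Head-to-head results (23 voters total):
Eli vs Fay: Eli wins 19–4.
Eli vs Ana: Eli wins 19–4.
Eli vs Dana: Eli wins 19–4.
Fay vs Ana: Ana wins 19–4.
Fay vs Dana: Dana wins 14–9.
Ana vs Dana: Dana wins 14–9.
Eli beats each rival — Fay (19–4), Ana (19–4), Dana (19–4) — so Eli is the Condorcet winner.

Eli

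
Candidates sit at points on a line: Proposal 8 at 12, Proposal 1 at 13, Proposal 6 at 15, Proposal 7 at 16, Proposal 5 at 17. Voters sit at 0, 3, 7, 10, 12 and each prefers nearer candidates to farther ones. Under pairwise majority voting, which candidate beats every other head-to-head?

With single-peaked preferences on a line, the Condorcet winner is the candidate closest to the median voter.
The median voter (position 7) is closest to Proposal 8 at 12.
Check: Proposal 8 vs Proposal 5 — voters closer to Proposal 8: 5 of 5.

Proposal 8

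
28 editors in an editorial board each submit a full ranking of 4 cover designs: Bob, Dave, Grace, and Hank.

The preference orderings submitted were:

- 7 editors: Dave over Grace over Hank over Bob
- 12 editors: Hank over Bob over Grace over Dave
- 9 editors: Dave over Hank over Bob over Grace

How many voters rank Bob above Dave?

Ballots ranking Bob above Dave: 12.
Ballots ranking Dave above Bob: 7+9 = 16.
So 12 of 28 voters prefer Bob to Dave.

12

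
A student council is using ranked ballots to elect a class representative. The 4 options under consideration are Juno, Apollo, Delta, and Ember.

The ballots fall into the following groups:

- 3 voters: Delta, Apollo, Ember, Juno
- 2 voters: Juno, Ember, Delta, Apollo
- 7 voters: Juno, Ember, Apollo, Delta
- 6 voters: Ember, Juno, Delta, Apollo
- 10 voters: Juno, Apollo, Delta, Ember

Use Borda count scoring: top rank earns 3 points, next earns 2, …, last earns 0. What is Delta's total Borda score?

Borda scores:
  Juno: 3·0 + 2·3 + 7·3 + 6·2 + 10·3 = 69
  Apollo: 3·2 + 2·0 + 7·1 + 6·0 + 10·2 = 33
  Delta: 3·3 + 2·1 + 7·0 + 6·1 + 10·1 = 27
  Ember: 3·1 + 2·2 + 7·2 + 6·3 + 10·0 = 39

27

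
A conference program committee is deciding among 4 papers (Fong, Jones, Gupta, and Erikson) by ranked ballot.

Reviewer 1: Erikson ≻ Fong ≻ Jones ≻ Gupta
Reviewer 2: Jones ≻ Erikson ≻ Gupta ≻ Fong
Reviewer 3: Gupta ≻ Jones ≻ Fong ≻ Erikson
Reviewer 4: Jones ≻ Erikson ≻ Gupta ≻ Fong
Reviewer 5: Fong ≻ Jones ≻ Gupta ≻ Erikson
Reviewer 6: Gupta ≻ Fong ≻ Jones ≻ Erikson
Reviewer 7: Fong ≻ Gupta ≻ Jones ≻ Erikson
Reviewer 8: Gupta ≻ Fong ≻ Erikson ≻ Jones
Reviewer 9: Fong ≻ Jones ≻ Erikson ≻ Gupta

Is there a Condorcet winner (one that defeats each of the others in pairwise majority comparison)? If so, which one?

None — there is no Condorcet winner

Head-to-head results (9 voters total):
Fong vs Jones: Fong wins 6–3.
Fong vs Gupta: Gupta wins 5–4.
Fong vs Erikson: Fong wins 6–3.
Jones vs Gupta: Jones wins 5–4.
Jones vs Erikson: Jones wins 7–2.
Gupta vs Erikson: Gupta wins 5–4.
No candidate beats all others: Fong beats Jones beats Gupta beats Fong, a majority cycle.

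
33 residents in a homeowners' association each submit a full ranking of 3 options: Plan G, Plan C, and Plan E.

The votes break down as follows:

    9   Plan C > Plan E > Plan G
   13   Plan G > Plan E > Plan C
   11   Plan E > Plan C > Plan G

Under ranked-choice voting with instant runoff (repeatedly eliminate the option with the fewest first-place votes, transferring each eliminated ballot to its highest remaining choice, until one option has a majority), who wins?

Round 1: Plan G 13, Plan E 11, Plan C 9. Plan C has the fewest and is eliminated.
Round 2: Plan E 20, Plan G 13. Plan E has a majority.

Plan E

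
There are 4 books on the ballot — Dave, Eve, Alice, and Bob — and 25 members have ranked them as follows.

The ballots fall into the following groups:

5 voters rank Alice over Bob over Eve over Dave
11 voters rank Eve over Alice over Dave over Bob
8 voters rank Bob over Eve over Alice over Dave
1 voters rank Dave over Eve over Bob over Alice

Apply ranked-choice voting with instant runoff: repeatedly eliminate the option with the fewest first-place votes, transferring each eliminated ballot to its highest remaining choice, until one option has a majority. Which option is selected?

Bob

Round 1: Eve 11, Bob 8, Alice 5, Dave 1. Dave has the fewest and is eliminated.
Round 2: Eve 12, Bob 8, Alice 5. Alice has the fewest and is eliminated.
Round 3: Bob 13, Eve 12. Bob has a majority.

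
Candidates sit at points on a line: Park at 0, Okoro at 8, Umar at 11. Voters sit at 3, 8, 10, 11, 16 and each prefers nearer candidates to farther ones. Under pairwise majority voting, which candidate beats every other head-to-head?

Umar

With single-peaked preferences on a line, the Condorcet winner is the candidate closest to the median voter.
The median voter (position 10) is closest to Umar at 11.
Check: Umar vs Park — voters closer to Umar: 4 of 5.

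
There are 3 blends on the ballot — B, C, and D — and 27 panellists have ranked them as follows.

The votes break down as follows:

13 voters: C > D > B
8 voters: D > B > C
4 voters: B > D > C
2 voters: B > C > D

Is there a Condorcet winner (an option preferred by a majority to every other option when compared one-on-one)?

No

Head-to-head results (27 voters total):
B vs C: B wins 14–13.
B vs D: D wins 21–6.
C vs D: C wins 15–12.
No candidate beats all others: B beats C beats D beats B, a majority cycle.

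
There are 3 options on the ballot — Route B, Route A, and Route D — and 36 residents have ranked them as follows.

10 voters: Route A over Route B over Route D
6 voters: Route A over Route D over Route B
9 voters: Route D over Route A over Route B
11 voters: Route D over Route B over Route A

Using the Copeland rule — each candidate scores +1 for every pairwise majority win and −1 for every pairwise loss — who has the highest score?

Route D

Pairwise results:
  Route B vs Route A: Route A wins 25–11.
  Route B vs Route D: Route D wins 26–10.
  Route A vs Route D: Route D wins 20–16.
Copeland scores (wins − losses):
  Route B: 0 − 2 = -2
  Route A: 1 − 1 = 0
  Route D: 2 − 0 = 2
Route D has the best Copeland score.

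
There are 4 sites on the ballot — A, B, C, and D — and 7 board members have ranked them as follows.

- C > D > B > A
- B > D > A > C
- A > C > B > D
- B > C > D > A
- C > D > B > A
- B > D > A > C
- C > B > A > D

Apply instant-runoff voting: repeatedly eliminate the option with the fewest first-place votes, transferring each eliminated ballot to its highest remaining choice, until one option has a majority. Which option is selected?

C

Round 1: B 3, C 3, A 1, D 0. D has the fewest and is eliminated.
Round 2: B 3, C 3, A 1. A has the fewest and is eliminated.
Round 3: C 4, B 3. C has a majority.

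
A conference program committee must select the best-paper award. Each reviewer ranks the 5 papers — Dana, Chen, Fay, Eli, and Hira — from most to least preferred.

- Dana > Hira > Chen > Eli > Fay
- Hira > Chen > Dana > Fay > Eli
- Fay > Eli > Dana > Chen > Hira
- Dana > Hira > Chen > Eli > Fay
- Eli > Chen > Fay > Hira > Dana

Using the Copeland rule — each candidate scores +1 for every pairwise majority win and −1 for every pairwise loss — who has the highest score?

Pairwise results:
  Dana vs Chen: Dana wins 3–2.
  Dana vs Fay: Dana wins 3–2.
  Dana vs Eli: Dana wins 3–2.
  Dana vs Hira: Dana wins 3–2.
  Chen vs Fay: Chen wins 4–1.
  Chen vs Eli: Chen wins 3–2.
  Chen vs Hira: Hira wins 3–2.
  Fay vs Eli: Eli wins 3–2.
  Fay vs Hira: Hira wins 3–2.
  Eli vs Hira: Hira wins 3–2.
Copeland scores (wins − losses):
  Dana: 4 − 0 = 4
  Chen: 2 − 2 = 0
  Fay: 0 − 4 = -4
  Eli: 1 − 3 = -2
  Hira: 3 − 1 = 2
Dana has the best Copeland score.

Dana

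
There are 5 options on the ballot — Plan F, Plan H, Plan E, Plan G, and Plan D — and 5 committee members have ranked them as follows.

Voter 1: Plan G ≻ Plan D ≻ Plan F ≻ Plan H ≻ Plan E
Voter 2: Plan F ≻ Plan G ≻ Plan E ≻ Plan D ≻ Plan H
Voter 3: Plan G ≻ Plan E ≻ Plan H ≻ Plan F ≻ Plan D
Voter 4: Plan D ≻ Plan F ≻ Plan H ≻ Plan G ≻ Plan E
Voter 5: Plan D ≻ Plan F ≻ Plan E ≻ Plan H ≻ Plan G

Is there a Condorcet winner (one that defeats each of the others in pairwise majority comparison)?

No

Head-to-head results (5 voters total):
Plan F vs Plan H: Plan F wins 4–1.
Plan F vs Plan E: Plan F wins 4–1.
Plan F vs Plan G: Plan F wins 3–2.
Plan F vs Plan D: Plan D wins 3–2.
Plan H vs Plan E: Plan E wins 3–2.
Plan H vs Plan G: Plan G wins 3–2.
Plan H vs Plan D: Plan D wins 4–1.
Plan E vs Plan G: Plan G wins 4–1.
Plan E vs Plan D: Plan D wins 3–2.
Plan G vs Plan D: Plan G wins 3–2.
No candidate beats all others: Plan F beats Plan G beats Plan D beats Plan F, a majority cycle.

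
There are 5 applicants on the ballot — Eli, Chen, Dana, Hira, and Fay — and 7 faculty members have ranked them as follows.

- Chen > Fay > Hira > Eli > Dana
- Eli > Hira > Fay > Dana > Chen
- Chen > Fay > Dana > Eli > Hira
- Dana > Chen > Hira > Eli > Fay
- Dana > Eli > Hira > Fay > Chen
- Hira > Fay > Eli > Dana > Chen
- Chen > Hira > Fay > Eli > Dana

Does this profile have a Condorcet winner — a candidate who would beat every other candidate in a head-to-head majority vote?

No

Head-to-head results (7 voters total):
Eli vs Chen: Chen wins 4–3.
Eli vs Dana: Eli wins 4–3.
Eli vs Hira: Hira wins 4–3.
Eli vs Fay: Fay wins 4–3.
Chen vs Dana: Dana wins 4–3.
Chen vs Hira: Chen wins 4–3.
Chen vs Fay: Chen wins 4–3.
Dana vs Hira: Hira wins 4–3.
Dana vs Fay: Fay wins 5–2.
Hira vs Fay: Hira wins 5–2.
No candidate beats all others: Eli beats Dana beats Chen beats Eli, a majority cycle.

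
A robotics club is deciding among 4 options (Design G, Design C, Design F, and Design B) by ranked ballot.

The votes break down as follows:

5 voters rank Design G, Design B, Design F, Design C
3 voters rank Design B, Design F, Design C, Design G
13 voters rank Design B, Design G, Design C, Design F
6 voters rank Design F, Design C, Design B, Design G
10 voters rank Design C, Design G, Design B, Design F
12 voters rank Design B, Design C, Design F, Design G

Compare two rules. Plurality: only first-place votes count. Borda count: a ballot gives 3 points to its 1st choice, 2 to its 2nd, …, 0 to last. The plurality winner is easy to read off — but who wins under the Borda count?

Design B

Plurality first-place counts: Design G 5, Design C 10, Design F 6, Design B 28 → Design B.
Borda totals: Design G 61, Design C 82, Design F 41, Design B 110 → Design B.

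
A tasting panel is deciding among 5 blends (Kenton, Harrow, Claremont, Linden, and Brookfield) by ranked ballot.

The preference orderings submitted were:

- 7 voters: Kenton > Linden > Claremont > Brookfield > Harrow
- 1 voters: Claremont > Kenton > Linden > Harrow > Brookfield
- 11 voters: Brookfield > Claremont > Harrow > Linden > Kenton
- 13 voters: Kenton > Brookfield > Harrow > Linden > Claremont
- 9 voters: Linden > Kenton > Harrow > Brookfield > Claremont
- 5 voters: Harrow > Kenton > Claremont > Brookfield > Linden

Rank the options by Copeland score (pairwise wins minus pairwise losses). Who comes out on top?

Kenton

Pairwise results:
  Kenton vs Harrow: Kenton wins 30–16.
  Kenton vs Claremont: Kenton wins 34–12.
  Kenton vs Linden: Kenton wins 26–20.
  Kenton vs Brookfield: Kenton wins 35–11.
  Harrow vs Claremont: Harrow wins 27–19.
  Harrow vs Linden: Harrow wins 29–17.
  Harrow vs Brookfield: Brookfield wins 31–15.
  Claremont vs Linden: Linden wins 29–17.
  Claremont vs Brookfield: Brookfield wins 33–13.
  Linden vs Brookfield: Brookfield wins 29–17.
Copeland scores (wins − losses):
  Kenton: 4 − 0 = 4
  Harrow: 2 − 2 = 0
  Claremont: 0 − 4 = -4
  Linden: 1 − 3 = -2
  Brookfield: 3 − 1 = 2
Kenton has the best Copeland score.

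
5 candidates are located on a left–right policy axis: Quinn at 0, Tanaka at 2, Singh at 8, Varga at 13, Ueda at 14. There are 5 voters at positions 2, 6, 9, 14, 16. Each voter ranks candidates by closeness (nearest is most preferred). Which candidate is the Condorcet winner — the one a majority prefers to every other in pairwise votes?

With single-peaked preferences on a line, the Condorcet winner is the candidate closest to the median voter.
The median voter (position 9) is closest to Singh at 8.
Check: Singh vs Quinn — voters closer to Singh: 4 of 5.

Singh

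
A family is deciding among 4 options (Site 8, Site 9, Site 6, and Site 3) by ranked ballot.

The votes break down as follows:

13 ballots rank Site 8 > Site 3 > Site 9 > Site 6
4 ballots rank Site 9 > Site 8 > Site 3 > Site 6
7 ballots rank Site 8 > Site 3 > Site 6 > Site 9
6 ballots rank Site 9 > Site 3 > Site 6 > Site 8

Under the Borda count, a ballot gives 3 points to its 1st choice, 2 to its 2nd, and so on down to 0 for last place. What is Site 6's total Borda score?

Borda scores:
  Site 8: 13·3 + 4·2 + 7·3 + 6·0 = 68
  Site 9: 13·1 + 4·3 + 7·0 + 6·3 = 43
  Site 6: 13·0 + 4·0 + 7·1 + 6·1 = 13
  Site 3: 13·2 + 4·1 + 7·2 + 6·2 = 56

13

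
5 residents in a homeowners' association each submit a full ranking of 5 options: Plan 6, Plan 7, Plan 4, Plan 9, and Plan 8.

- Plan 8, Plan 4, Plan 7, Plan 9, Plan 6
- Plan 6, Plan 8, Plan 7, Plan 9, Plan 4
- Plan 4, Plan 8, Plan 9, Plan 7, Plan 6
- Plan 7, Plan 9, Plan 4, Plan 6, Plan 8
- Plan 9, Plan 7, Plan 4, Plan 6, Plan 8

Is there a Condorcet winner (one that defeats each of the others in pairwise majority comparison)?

No

Head-to-head results (5 voters total):
Plan 6 vs Plan 7: Plan 7 wins 4–1.
Plan 6 vs Plan 4: Plan 4 wins 4–1.
Plan 6 vs Plan 9: Plan 9 wins 4–1.
Plan 6 vs Plan 8: Plan 6 wins 3–2.
Plan 7 vs Plan 4: Plan 7 wins 3–2.
Plan 7 vs Plan 9: Plan 7 wins 3–2.
Plan 7 vs Plan 8: Plan 8 wins 3–2.
Plan 4 vs Plan 9: Plan 9 wins 3–2.
Plan 4 vs Plan 8: Plan 4 wins 3–2.
Plan 9 vs Plan 8: Plan 8 wins 3–2.
No candidate beats all others: Plan 6 beats Plan 8 beats Plan 7 beats Plan 6, a majority cycle.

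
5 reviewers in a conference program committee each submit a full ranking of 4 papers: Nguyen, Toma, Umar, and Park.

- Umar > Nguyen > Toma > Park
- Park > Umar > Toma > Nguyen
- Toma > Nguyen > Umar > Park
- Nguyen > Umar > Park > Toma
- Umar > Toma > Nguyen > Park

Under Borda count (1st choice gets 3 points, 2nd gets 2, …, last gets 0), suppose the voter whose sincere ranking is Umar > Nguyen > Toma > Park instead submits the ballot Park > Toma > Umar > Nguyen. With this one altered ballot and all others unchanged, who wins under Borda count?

Umar

Borda totals with the altered ballot: Nguyen 6, Toma 8, Umar 9, Park 7.
The winner is unchanged: still Umar.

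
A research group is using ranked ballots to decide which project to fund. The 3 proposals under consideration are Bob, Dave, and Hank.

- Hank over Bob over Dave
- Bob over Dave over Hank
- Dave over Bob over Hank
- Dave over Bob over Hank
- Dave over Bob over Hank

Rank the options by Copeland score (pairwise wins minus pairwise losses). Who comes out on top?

Pairwise results:
  Bob vs Dave: Dave wins 3–2.
  Bob vs Hank: Bob wins 4–1.
  Dave vs Hank: Dave wins 4–1.
Copeland scores (wins − losses):
  Bob: 1 − 1 = 0
  Dave: 2 − 0 = 2
  Hank: 0 − 2 = -2
Dave has the best Copeland score.

Dave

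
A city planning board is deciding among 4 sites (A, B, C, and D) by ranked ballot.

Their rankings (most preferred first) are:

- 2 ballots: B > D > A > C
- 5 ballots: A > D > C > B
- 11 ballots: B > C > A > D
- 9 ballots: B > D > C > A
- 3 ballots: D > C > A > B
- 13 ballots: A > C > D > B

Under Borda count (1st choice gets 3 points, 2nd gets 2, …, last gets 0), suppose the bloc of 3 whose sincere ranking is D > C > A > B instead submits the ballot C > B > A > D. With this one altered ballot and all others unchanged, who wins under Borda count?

Borda totals with the altered ballot: A 70, B 72, C 71, D 45.
The switch changes the winner from A to B.

B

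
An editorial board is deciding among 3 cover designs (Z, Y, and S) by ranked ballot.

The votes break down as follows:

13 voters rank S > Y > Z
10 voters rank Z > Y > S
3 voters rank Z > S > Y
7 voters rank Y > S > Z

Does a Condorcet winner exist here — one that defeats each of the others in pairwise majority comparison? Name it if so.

Head-to-head results (33 voters total):
Z vs Y: Y wins 20–13.
Z vs S: S wins 20–13.
Y vs S: Y wins 17–16.
Y beats each rival — Z (20–13), S (17–16) — so Y is the Condorcet winner.

Y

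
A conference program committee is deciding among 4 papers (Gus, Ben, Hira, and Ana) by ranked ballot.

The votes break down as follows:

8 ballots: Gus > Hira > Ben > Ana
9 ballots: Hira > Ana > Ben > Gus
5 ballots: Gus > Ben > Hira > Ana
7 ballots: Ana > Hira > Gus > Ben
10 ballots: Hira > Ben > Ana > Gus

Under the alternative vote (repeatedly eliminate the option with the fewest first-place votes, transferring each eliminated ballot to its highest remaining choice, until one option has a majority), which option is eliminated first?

Ben

Round 1: Hira 19, Gus 13, Ana 7, Ben 0. Ben has the fewest and is eliminated.
Round 2: Hira 19, Gus 13, Ana 7. Ana has the fewest and is eliminated.
Round 3: Hira 26, Gus 13. Hira has a majority.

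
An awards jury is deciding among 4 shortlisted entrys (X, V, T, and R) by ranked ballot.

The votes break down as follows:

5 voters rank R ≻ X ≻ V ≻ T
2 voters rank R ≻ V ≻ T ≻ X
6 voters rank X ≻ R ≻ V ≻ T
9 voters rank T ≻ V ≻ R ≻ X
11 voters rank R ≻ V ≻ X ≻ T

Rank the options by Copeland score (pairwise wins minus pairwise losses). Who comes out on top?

Pairwise results:
  X vs V: V wins 22–11.
  X vs T: X wins 22–11.
  X vs R: R wins 27–6.
  V vs T: V wins 24–9.
  V vs R: R wins 24–9.
  T vs R: R wins 24–9.
Copeland scores (wins − losses):
  X: 1 − 2 = -1
  V: 2 − 1 = 1
  T: 0 − 3 = -3
  R: 3 − 0 = 3
R has the best Copeland score.

R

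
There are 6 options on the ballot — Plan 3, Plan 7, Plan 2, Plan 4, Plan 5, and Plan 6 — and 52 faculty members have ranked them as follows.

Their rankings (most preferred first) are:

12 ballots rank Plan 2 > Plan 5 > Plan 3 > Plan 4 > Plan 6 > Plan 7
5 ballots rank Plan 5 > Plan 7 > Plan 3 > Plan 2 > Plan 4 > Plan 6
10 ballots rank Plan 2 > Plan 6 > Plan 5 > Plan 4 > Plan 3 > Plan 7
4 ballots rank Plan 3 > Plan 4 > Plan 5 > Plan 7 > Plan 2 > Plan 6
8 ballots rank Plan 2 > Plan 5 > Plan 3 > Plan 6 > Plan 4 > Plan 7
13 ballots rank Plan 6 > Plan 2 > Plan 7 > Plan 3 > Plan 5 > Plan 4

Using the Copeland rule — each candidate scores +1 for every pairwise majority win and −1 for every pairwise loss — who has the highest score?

Plan 2

Pairwise results:
  Plan 3 vs Plan 7: Plan 3 wins 34–18.
  Plan 3 vs Plan 2: Plan 2 wins 43–9.
  Plan 3 vs Plan 4: Plan 3 wins 42–10.
  Plan 3 vs Plan 5: Plan 5 wins 35–17.
  Plan 3 vs Plan 6: Plan 3 wins 29–23.
  Plan 7 vs Plan 2: Plan 2 wins 43–9.
  Plan 7 vs Plan 4: Plan 4 wins 34–18.
  Plan 7 vs Plan 5: Plan 5 wins 39–13.
  Plan 7 vs Plan 6: Plan 6 wins 43–9.
  Plan 2 vs Plan 4: Plan 2 wins 48–4.
  Plan 2 vs Plan 5: Plan 2 wins 43–9.
  Plan 2 vs Plan 6: Plan 2 wins 39–13.
  Plan 4 vs Plan 5: Plan 5 wins 48–4.
  Plan 4 vs Plan 6: Plan 6 wins 31–21.
  Plan 5 vs Plan 6: Plan 5 wins 29–23.
Copeland scores (wins − losses):
  Plan 3: 3 − 2 = 1
  Plan 7: 0 − 5 = -5
  Plan 2: 5 − 0 = 5
  Plan 4: 1 − 4 = -3
  Plan 5: 4 − 1 = 3
  Plan 6: 2 − 3 = -1
Plan 2 has the best Copeland score.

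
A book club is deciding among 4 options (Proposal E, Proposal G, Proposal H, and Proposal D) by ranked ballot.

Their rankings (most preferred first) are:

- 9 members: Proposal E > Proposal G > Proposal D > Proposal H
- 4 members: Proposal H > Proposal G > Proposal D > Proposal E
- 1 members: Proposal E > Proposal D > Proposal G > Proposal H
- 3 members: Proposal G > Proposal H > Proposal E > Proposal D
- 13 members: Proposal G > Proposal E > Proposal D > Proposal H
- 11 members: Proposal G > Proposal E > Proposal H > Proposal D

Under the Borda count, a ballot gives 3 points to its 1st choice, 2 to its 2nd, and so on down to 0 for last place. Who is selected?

Borda scores:
  Proposal E: 9·3 + 4·0 + 3 + 3·1 + 13·2 + 11·2 = 81
  Proposal G: 9·2 + 4·2 + 1 + 3·3 + 13·3 + 11·3 = 108
  Proposal H: 9·0 + 4·3 + 0 + 3·2 + 13·0 + 11·1 = 29
  Proposal D: 9·1 + 4·1 + 2 + 3·0 + 13·1 + 11·0 = 28
Proposal G has the highest total.

Proposal G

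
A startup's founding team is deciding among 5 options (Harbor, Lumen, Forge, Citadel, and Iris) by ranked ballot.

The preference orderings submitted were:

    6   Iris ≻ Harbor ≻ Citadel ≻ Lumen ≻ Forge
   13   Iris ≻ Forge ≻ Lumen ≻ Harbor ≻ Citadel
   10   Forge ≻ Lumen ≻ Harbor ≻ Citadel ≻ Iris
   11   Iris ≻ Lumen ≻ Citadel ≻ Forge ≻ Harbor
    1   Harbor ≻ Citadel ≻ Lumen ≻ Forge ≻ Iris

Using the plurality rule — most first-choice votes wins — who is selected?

First-place vote totals:
  Harbor: 1
  Lumen: 0
  Forge: 10
  Citadel: 0
  Iris: 30
Iris has the most first-place votes.

Iris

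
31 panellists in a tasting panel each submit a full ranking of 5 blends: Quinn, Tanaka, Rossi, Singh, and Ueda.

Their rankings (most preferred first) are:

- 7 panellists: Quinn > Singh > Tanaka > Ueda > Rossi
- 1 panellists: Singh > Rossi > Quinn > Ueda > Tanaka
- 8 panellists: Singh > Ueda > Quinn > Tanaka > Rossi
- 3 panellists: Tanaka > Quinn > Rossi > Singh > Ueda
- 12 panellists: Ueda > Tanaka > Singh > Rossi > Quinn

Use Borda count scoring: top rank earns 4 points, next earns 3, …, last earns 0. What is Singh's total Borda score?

Borda scores:
  Quinn: 7·4 + 2 + 8·2 + 3·3 + 12·0 = 55
  Tanaka: 7·2 + 0 + 8·1 + 3·4 + 12·3 = 70
  Rossi: 7·0 + 3 + 8·0 + 3·2 + 12·1 = 21
  Singh: 7·3 + 4 + 8·4 + 3·1 + 12·2 = 84
  Ueda: 7·1 + 1 + 8·3 + 3·0 + 12·4 = 80

84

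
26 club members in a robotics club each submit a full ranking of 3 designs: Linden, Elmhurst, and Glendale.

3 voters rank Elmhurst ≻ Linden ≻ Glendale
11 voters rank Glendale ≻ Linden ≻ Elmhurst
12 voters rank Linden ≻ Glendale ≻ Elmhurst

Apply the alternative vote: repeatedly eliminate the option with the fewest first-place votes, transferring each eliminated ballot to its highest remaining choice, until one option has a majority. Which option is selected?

Linden

Round 1: Linden 12, Glendale 11, Elmhurst 3. Elmhurst has the fewest and is eliminated.
Round 2: Linden 15, Glendale 11. Linden has a majority.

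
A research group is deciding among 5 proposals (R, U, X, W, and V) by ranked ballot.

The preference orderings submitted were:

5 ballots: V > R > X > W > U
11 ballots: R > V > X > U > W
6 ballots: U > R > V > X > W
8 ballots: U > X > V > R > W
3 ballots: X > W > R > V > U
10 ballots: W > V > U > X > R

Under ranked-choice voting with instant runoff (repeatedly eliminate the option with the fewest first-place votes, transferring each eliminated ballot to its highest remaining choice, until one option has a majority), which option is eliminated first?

Round 1: U 14, R 11, W 10, V 5, X 3. X has the fewest and is eliminated.
Round 2: U 14, W 13, R 11, V 5. V has the fewest and is eliminated.
Round 3: R 16, U 14, W 13. W has the fewest and is eliminated.
Round 4: U 24, R 19. U has a majority.

X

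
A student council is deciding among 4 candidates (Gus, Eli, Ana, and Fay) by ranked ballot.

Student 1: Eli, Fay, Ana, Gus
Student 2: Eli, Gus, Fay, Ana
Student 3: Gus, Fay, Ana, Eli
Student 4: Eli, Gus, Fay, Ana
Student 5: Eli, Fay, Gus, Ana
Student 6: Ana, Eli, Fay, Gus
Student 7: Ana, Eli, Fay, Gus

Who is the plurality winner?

Eli

First-place vote totals:
  Gus: 1
  Eli: 4
  Ana: 2
  Fay: 0
Eli has the most first-place votes.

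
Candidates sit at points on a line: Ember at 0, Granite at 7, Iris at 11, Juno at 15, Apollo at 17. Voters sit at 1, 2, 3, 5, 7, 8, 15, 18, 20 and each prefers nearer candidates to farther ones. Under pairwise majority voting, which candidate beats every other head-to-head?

With single-peaked preferences on a line, the Condorcet winner is the candidate closest to the median voter.
The median voter (position 7) is closest to Granite at 7.
Check: Granite vs Apollo — voters closer to Granite: 6 of 9.

Granite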